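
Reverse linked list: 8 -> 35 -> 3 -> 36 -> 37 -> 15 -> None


Step 1: curr=8, set curr.next=prev(None) | reversed so far: 8
Step 2: curr=35, set curr.next=prev(8) | reversed so far: 35 -> 8
Step 3: curr=3, set curr.next=prev(35) | reversed so far: 3 -> 35 -> 8
Step 4: curr=36, set curr.next=prev(3) | reversed so far: 36 -> 3 -> 35 -> 8
Step 5: curr=37, set curr.next=prev(36) | reversed so far: 37 -> 36 -> 3 -> 35 -> 8
Step 6: curr=15, set curr.next=prev(37) | reversed so far: 15 -> 37 -> 36 -> 3 -> 35 -> 8

15 -> 37 -> 36 -> 3 -> 35 -> 8 -> None


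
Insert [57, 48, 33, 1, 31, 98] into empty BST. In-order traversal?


Insert 57: root
Insert 48: L from 57
Insert 33: L from 57 -> L from 48
Insert 1: L from 57 -> L from 48 -> L from 33
Insert 31: L from 57 -> L from 48 -> L from 33 -> R from 1
Insert 98: R from 57

In-order: [1, 31, 33, 48, 57, 98]


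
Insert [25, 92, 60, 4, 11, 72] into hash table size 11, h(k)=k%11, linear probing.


Insert 25: h=3 -> slot 3
Insert 92: h=4 -> slot 4
Insert 60: h=5 -> slot 5
Insert 4: h=4, 2 probes -> slot 6
Insert 11: h=0 -> slot 0
Insert 72: h=6, 1 probes -> slot 7

Table: [11, None, None, 25, 92, 60, 4, 72, None, None, None]


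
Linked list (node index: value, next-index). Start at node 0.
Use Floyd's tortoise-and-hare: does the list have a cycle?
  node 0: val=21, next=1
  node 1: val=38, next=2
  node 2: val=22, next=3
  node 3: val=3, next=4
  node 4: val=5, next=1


Floyd's tortoise (slow, +1) and hare (fast, +2):
  init: slow=0, fast=0
  step 1: slow=1, fast=2
  step 2: slow=2, fast=4
  step 3: slow=3, fast=2
  step 4: slow=4, fast=4
  slow == fast at node 4: cycle detected

Cycle: yes


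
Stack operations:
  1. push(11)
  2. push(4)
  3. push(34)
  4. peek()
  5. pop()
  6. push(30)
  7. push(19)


push(11) -> [11]
push(4) -> [11, 4]
push(34) -> [11, 4, 34]
peek()->34
pop()->34, [11, 4]
push(30) -> [11, 4, 30]
push(19) -> [11, 4, 30, 19]

Final stack: [11, 4, 30, 19]


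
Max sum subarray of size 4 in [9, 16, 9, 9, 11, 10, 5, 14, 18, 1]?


[0:4]: 43
[1:5]: 45
[2:6]: 39
[3:7]: 35
[4:8]: 40
[5:9]: 47
[6:10]: 38

Max: 47 at [5:9]


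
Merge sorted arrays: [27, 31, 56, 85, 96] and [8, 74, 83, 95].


Take 8 from B
Take 27 from A
Take 31 from A
Take 56 from A
Take 74 from B
Take 83 from B
Take 85 from A
Take 95 from B

Merged: [8, 27, 31, 56, 74, 83, 85, 95, 96]


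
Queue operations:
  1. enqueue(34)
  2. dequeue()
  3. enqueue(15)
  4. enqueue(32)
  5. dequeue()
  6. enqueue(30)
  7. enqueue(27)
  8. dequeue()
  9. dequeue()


enqueue(34) -> [34]
dequeue()->34, []
enqueue(15) -> [15]
enqueue(32) -> [15, 32]
dequeue()->15, [32]
enqueue(30) -> [32, 30]
enqueue(27) -> [32, 30, 27]
dequeue()->32, [30, 27]
dequeue()->30, [27]

Final queue: [27]


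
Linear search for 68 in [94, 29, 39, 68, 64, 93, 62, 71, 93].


i=0: 94!=68
i=1: 29!=68
i=2: 39!=68
i=3: 68==68 found!

Found at 3, 4 comps


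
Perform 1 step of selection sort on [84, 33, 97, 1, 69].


Initial: [84, 33, 97, 1, 69]
Step 1: min=1 at 3
  Swap: [1, 33, 97, 84, 69]

After 1 step: [1, 33, 97, 84, 69]


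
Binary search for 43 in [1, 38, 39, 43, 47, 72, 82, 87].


Step 1: lo=0, hi=7, mid=3, val=43

Found at index 3


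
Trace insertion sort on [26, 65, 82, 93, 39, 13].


Initial: [26, 65, 82, 93, 39, 13]
Insert 65: [26, 65, 82, 93, 39, 13]
Insert 82: [26, 65, 82, 93, 39, 13]
Insert 93: [26, 65, 82, 93, 39, 13]
Insert 39: [26, 39, 65, 82, 93, 13]
Insert 13: [13, 26, 39, 65, 82, 93]

Sorted: [13, 26, 39, 65, 82, 93]


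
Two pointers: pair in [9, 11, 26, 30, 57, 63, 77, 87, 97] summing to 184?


lo=0(9)+hi=8(97)=106
lo=1(11)+hi=8(97)=108
lo=2(26)+hi=8(97)=123
lo=3(30)+hi=8(97)=127
lo=4(57)+hi=8(97)=154
lo=5(63)+hi=8(97)=160
lo=6(77)+hi=8(97)=174
lo=7(87)+hi=8(97)=184

Yes: 87+97=184


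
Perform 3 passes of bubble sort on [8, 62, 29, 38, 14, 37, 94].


Initial: [8, 62, 29, 38, 14, 37, 94]
Pass 1: [8, 29, 38, 14, 37, 62, 94] (4 swaps)
Pass 2: [8, 29, 14, 37, 38, 62, 94] (2 swaps)
Pass 3: [8, 14, 29, 37, 38, 62, 94] (1 swaps)

After 3 passes: [8, 14, 29, 37, 38, 62, 94]


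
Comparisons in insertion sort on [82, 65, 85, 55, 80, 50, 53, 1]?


Algorithm: insertion sort
Input: [82, 65, 85, 55, 80, 50, 53, 1]
Sorted: [1, 50, 53, 55, 65, 80, 82, 85]

26


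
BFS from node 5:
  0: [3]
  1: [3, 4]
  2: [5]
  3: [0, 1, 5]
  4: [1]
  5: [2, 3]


Visit 5, enqueue [2, 3]
Visit 2, enqueue []
Visit 3, enqueue [0, 1]
Visit 0, enqueue []
Visit 1, enqueue [4]
Visit 4, enqueue []

BFS order: [5, 2, 3, 0, 1, 4]


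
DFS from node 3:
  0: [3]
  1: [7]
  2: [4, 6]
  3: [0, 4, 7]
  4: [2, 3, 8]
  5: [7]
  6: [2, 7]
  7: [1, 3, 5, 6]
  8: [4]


Visit 3, push [7, 4, 0]
Visit 0, push []
Visit 4, push [8, 2]
Visit 2, push [6]
Visit 6, push [7]
Visit 7, push [5, 1]
Visit 1, push []
Visit 5, push []
Visit 8, push []

DFS order: [3, 0, 4, 2, 6, 7, 1, 5, 8]


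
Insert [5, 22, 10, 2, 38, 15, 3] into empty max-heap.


Insert 5: [5]
Insert 22: [22, 5]
Insert 10: [22, 5, 10]
Insert 2: [22, 5, 10, 2]
Insert 38: [38, 22, 10, 2, 5]
Insert 15: [38, 22, 15, 2, 5, 10]
Insert 3: [38, 22, 15, 2, 5, 10, 3]

Final heap: [38, 22, 15, 2, 5, 10, 3]


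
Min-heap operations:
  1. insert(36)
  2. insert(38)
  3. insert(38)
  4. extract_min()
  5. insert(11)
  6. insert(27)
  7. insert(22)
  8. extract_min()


insert(36) -> [36]
insert(38) -> [36, 38]
insert(38) -> [36, 38, 38]
extract_min()->36, [38, 38]
insert(11) -> [11, 38, 38]
insert(27) -> [11, 27, 38, 38]
insert(22) -> [11, 22, 38, 38, 27]
extract_min()->11, [22, 27, 38, 38]

Final heap: [22, 27, 38, 38]


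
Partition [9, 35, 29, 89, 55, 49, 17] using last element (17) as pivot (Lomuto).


Pivot: 17
  9 <= 17: advance i (no swap)
Place pivot at 1: [9, 17, 29, 89, 55, 49, 35]

Partitioned: [9, 17, 29, 89, 55, 49, 35]


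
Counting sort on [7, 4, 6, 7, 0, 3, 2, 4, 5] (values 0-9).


Input: [7, 4, 6, 7, 0, 3, 2, 4, 5]
Counts: [1, 0, 1, 1, 2, 1, 1, 2, 0, 0]

Sorted: [0, 2, 3, 4, 4, 5, 6, 7, 7]


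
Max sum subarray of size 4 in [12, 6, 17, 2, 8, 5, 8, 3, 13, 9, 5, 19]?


[0:4]: 37
[1:5]: 33
[2:6]: 32
[3:7]: 23
[4:8]: 24
[5:9]: 29
[6:10]: 33
[7:11]: 30
[8:12]: 46

Max: 46 at [8:12]


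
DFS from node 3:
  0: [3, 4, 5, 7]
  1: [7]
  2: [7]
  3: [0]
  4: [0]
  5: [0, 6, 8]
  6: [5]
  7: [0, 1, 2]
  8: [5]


Visit 3, push [0]
Visit 0, push [7, 5, 4]
Visit 4, push []
Visit 5, push [8, 6]
Visit 6, push []
Visit 8, push []
Visit 7, push [2, 1]
Visit 1, push []
Visit 2, push []

DFS order: [3, 0, 4, 5, 6, 8, 7, 1, 2]


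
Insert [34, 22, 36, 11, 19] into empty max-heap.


Insert 34: [34]
Insert 22: [34, 22]
Insert 36: [36, 22, 34]
Insert 11: [36, 22, 34, 11]
Insert 19: [36, 22, 34, 11, 19]

Final heap: [36, 22, 34, 11, 19]


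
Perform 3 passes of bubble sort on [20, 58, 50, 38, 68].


Initial: [20, 58, 50, 38, 68]
Pass 1: [20, 50, 38, 58, 68] (2 swaps)
Pass 2: [20, 38, 50, 58, 68] (1 swaps)
Pass 3: [20, 38, 50, 58, 68] (0 swaps)

After 3 passes: [20, 38, 50, 58, 68]


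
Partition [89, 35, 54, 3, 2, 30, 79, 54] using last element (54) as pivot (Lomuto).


Pivot: 54
  35 <= 54: swap -> [35, 89, 54, 3, 2, 30, 79, 54]
  54 <= 54: swap -> [35, 54, 89, 3, 2, 30, 79, 54]
  3 <= 54: swap -> [35, 54, 3, 89, 2, 30, 79, 54]
  2 <= 54: swap -> [35, 54, 3, 2, 89, 30, 79, 54]
  30 <= 54: swap -> [35, 54, 3, 2, 30, 89, 79, 54]
Place pivot at 5: [35, 54, 3, 2, 30, 54, 79, 89]

Partitioned: [35, 54, 3, 2, 30, 54, 79, 89]


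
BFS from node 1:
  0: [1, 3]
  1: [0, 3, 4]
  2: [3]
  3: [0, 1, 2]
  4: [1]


Visit 1, enqueue [0, 3, 4]
Visit 0, enqueue []
Visit 3, enqueue [2]
Visit 4, enqueue []
Visit 2, enqueue []

BFS order: [1, 0, 3, 4, 2]


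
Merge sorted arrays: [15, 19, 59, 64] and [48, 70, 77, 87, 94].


Take 15 from A
Take 19 from A
Take 48 from B
Take 59 from A
Take 64 from A

Merged: [15, 19, 48, 59, 64, 70, 77, 87, 94]


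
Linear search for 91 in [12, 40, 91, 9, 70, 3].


i=0: 12!=91
i=1: 40!=91
i=2: 91==91 found!

Found at 2, 3 comps


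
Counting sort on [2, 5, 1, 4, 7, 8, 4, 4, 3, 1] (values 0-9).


Input: [2, 5, 1, 4, 7, 8, 4, 4, 3, 1]
Counts: [0, 2, 1, 1, 3, 1, 0, 1, 1, 0]

Sorted: [1, 1, 2, 3, 4, 4, 4, 5, 7, 8]


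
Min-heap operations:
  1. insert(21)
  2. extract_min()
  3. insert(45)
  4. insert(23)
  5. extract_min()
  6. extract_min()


insert(21) -> [21]
extract_min()->21, []
insert(45) -> [45]
insert(23) -> [23, 45]
extract_min()->23, [45]
extract_min()->45, []

Final heap: []


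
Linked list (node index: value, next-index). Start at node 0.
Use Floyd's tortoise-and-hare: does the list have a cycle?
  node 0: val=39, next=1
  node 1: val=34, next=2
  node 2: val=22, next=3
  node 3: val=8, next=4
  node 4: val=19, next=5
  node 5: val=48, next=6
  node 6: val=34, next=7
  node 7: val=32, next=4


Floyd's tortoise (slow, +1) and hare (fast, +2):
  init: slow=0, fast=0
  step 1: slow=1, fast=2
  step 2: slow=2, fast=4
  step 3: slow=3, fast=6
  step 4: slow=4, fast=4
  slow == fast at node 4: cycle detected

Cycle: yes


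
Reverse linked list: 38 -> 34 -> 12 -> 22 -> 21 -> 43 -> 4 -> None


Step 1: curr=38, set curr.next=prev(None) | reversed so far: 38
Step 2: curr=34, set curr.next=prev(38) | reversed so far: 34 -> 38
Step 3: curr=12, set curr.next=prev(34) | reversed so far: 12 -> 34 -> 38
Step 4: curr=22, set curr.next=prev(12) | reversed so far: 22 -> 12 -> 34 -> 38
Step 5: curr=21, set curr.next=prev(22) | reversed so far: 21 -> 22 -> 12 -> 34 -> 38
Step 6: curr=43, set curr.next=prev(21) | reversed so far: 43 -> 21 -> 22 -> 12 -> 34 -> 38
Step 7: curr=4, set curr.next=prev(43) | reversed so far: 4 -> 43 -> 21 -> 22 -> 12 -> 34 -> 38

4 -> 43 -> 21 -> 22 -> 12 -> 34 -> 38 -> None


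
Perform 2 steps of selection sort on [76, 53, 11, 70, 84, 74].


Initial: [76, 53, 11, 70, 84, 74]
Step 1: min=11 at 2
  Swap: [11, 53, 76, 70, 84, 74]
Step 2: min=53 at 1
  Swap: [11, 53, 76, 70, 84, 74]

After 2 steps: [11, 53, 76, 70, 84, 74]


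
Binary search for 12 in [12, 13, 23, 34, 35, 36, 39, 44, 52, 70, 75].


Step 1: lo=0, hi=10, mid=5, val=36
Step 2: lo=0, hi=4, mid=2, val=23
Step 3: lo=0, hi=1, mid=0, val=12

Found at index 0


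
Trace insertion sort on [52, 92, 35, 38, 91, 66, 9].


Initial: [52, 92, 35, 38, 91, 66, 9]
Insert 92: [52, 92, 35, 38, 91, 66, 9]
Insert 35: [35, 52, 92, 38, 91, 66, 9]
Insert 38: [35, 38, 52, 92, 91, 66, 9]
Insert 91: [35, 38, 52, 91, 92, 66, 9]
Insert 66: [35, 38, 52, 66, 91, 92, 9]
Insert 9: [9, 35, 38, 52, 66, 91, 92]

Sorted: [9, 35, 38, 52, 66, 91, 92]


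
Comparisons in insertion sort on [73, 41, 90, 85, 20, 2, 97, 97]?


Algorithm: insertion sort
Input: [73, 41, 90, 85, 20, 2, 97, 97]
Sorted: [2, 20, 41, 73, 85, 90, 97, 97]

15


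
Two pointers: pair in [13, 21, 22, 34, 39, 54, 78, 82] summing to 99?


lo=0(13)+hi=7(82)=95
lo=1(21)+hi=7(82)=103
lo=1(21)+hi=6(78)=99

Yes: 21+78=99


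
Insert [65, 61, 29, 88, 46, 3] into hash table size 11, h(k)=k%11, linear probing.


Insert 65: h=10 -> slot 10
Insert 61: h=6 -> slot 6
Insert 29: h=7 -> slot 7
Insert 88: h=0 -> slot 0
Insert 46: h=2 -> slot 2
Insert 3: h=3 -> slot 3

Table: [88, None, 46, 3, None, None, 61, 29, None, None, 65]


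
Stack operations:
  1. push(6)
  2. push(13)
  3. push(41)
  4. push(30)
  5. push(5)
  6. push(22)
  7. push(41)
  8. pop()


push(6) -> [6]
push(13) -> [6, 13]
push(41) -> [6, 13, 41]
push(30) -> [6, 13, 41, 30]
push(5) -> [6, 13, 41, 30, 5]
push(22) -> [6, 13, 41, 30, 5, 22]
push(41) -> [6, 13, 41, 30, 5, 22, 41]
pop()->41, [6, 13, 41, 30, 5, 22]

Final stack: [6, 13, 41, 30, 5, 22]


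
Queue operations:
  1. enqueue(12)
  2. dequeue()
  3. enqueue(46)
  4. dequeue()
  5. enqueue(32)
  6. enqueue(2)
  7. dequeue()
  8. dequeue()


enqueue(12) -> [12]
dequeue()->12, []
enqueue(46) -> [46]
dequeue()->46, []
enqueue(32) -> [32]
enqueue(2) -> [32, 2]
dequeue()->32, [2]
dequeue()->2, []

Final queue: []


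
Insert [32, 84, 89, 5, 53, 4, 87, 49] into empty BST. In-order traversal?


Insert 32: root
Insert 84: R from 32
Insert 89: R from 32 -> R from 84
Insert 5: L from 32
Insert 53: R from 32 -> L from 84
Insert 4: L from 32 -> L from 5
Insert 87: R from 32 -> R from 84 -> L from 89
Insert 49: R from 32 -> L from 84 -> L from 53

In-order: [4, 5, 32, 49, 53, 84, 87, 89]


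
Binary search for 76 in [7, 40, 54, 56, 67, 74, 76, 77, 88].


Step 1: lo=0, hi=8, mid=4, val=67
Step 2: lo=5, hi=8, mid=6, val=76

Found at index 6


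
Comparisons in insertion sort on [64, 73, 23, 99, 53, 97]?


Algorithm: insertion sort
Input: [64, 73, 23, 99, 53, 97]
Sorted: [23, 53, 64, 73, 97, 99]

10


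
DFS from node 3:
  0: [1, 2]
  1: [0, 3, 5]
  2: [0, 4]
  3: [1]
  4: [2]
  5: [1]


Visit 3, push [1]
Visit 1, push [5, 0]
Visit 0, push [2]
Visit 2, push [4]
Visit 4, push []
Visit 5, push []

DFS order: [3, 1, 0, 2, 4, 5]


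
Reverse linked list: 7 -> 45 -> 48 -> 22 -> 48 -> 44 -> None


Step 1: curr=7, set curr.next=prev(None) | reversed so far: 7
Step 2: curr=45, set curr.next=prev(7) | reversed so far: 45 -> 7
Step 3: curr=48, set curr.next=prev(45) | reversed so far: 48 -> 45 -> 7
Step 4: curr=22, set curr.next=prev(48) | reversed so far: 22 -> 48 -> 45 -> 7
Step 5: curr=48, set curr.next=prev(22) | reversed so far: 48 -> 22 -> 48 -> 45 -> 7
Step 6: curr=44, set curr.next=prev(48) | reversed so far: 44 -> 48 -> 22 -> 48 -> 45 -> 7

44 -> 48 -> 22 -> 48 -> 45 -> 7 -> None


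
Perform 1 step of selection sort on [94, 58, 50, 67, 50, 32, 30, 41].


Initial: [94, 58, 50, 67, 50, 32, 30, 41]
Step 1: min=30 at 6
  Swap: [30, 58, 50, 67, 50, 32, 94, 41]

After 1 step: [30, 58, 50, 67, 50, 32, 94, 41]


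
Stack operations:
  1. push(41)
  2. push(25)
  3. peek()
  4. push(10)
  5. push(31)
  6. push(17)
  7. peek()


push(41) -> [41]
push(25) -> [41, 25]
peek()->25
push(10) -> [41, 25, 10]
push(31) -> [41, 25, 10, 31]
push(17) -> [41, 25, 10, 31, 17]
peek()->17

Final stack: [41, 25, 10, 31, 17]


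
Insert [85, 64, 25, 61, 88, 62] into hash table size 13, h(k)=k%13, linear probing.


Insert 85: h=7 -> slot 7
Insert 64: h=12 -> slot 12
Insert 25: h=12, 1 probes -> slot 0
Insert 61: h=9 -> slot 9
Insert 88: h=10 -> slot 10
Insert 62: h=10, 1 probes -> slot 11

Table: [25, None, None, None, None, None, None, 85, None, 61, 88, 62, 64]


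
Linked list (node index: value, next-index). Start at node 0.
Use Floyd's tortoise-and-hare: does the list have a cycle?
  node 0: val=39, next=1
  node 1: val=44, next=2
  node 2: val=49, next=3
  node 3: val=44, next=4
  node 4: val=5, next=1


Floyd's tortoise (slow, +1) and hare (fast, +2):
  init: slow=0, fast=0
  step 1: slow=1, fast=2
  step 2: slow=2, fast=4
  step 3: slow=3, fast=2
  step 4: slow=4, fast=4
  slow == fast at node 4: cycle detected

Cycle: yes


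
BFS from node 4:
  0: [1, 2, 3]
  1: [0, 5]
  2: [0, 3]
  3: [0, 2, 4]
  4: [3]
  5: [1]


Visit 4, enqueue [3]
Visit 3, enqueue [0, 2]
Visit 0, enqueue [1]
Visit 2, enqueue []
Visit 1, enqueue [5]
Visit 5, enqueue []

BFS order: [4, 3, 0, 2, 1, 5]


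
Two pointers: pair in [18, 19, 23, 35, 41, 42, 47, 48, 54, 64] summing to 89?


lo=0(18)+hi=9(64)=82
lo=1(19)+hi=9(64)=83
lo=2(23)+hi=9(64)=87
lo=3(35)+hi=9(64)=99
lo=3(35)+hi=8(54)=89

Yes: 35+54=89


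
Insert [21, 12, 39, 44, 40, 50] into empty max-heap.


Insert 21: [21]
Insert 12: [21, 12]
Insert 39: [39, 12, 21]
Insert 44: [44, 39, 21, 12]
Insert 40: [44, 40, 21, 12, 39]
Insert 50: [50, 40, 44, 12, 39, 21]

Final heap: [50, 40, 44, 12, 39, 21]


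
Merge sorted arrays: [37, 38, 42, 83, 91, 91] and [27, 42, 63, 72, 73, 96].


Take 27 from B
Take 37 from A
Take 38 from A
Take 42 from A
Take 42 from B
Take 63 from B
Take 72 from B
Take 73 from B
Take 83 from A
Take 91 from A
Take 91 from A

Merged: [27, 37, 38, 42, 42, 63, 72, 73, 83, 91, 91, 96]


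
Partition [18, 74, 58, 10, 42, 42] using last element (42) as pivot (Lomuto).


Pivot: 42
  18 <= 42: advance i (no swap)
  10 <= 42: swap -> [18, 10, 58, 74, 42, 42]
  42 <= 42: swap -> [18, 10, 42, 74, 58, 42]
Place pivot at 3: [18, 10, 42, 42, 58, 74]

Partitioned: [18, 10, 42, 42, 58, 74]


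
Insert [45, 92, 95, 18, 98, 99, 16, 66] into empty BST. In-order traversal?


Insert 45: root
Insert 92: R from 45
Insert 95: R from 45 -> R from 92
Insert 18: L from 45
Insert 98: R from 45 -> R from 92 -> R from 95
Insert 99: R from 45 -> R from 92 -> R from 95 -> R from 98
Insert 16: L from 45 -> L from 18
Insert 66: R from 45 -> L from 92

In-order: [16, 18, 45, 66, 92, 95, 98, 99]


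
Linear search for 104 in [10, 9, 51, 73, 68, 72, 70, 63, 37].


i=0: 10!=104
i=1: 9!=104
i=2: 51!=104
i=3: 73!=104
i=4: 68!=104
i=5: 72!=104
i=6: 70!=104
i=7: 63!=104
i=8: 37!=104

Not found, 9 comps


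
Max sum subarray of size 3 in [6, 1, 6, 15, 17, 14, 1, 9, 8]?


[0:3]: 13
[1:4]: 22
[2:5]: 38
[3:6]: 46
[4:7]: 32
[5:8]: 24
[6:9]: 18

Max: 46 at [3:6]


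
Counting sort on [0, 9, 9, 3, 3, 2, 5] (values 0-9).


Input: [0, 9, 9, 3, 3, 2, 5]
Counts: [1, 0, 1, 2, 0, 1, 0, 0, 0, 2]

Sorted: [0, 2, 3, 3, 5, 9, 9]


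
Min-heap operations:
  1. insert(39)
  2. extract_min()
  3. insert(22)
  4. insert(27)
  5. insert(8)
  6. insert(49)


insert(39) -> [39]
extract_min()->39, []
insert(22) -> [22]
insert(27) -> [22, 27]
insert(8) -> [8, 27, 22]
insert(49) -> [8, 27, 22, 49]

Final heap: [8, 27, 22, 49]


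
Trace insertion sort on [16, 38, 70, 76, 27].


Initial: [16, 38, 70, 76, 27]
Insert 38: [16, 38, 70, 76, 27]
Insert 70: [16, 38, 70, 76, 27]
Insert 76: [16, 38, 70, 76, 27]
Insert 27: [16, 27, 38, 70, 76]

Sorted: [16, 27, 38, 70, 76]


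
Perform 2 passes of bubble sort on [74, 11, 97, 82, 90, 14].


Initial: [74, 11, 97, 82, 90, 14]
Pass 1: [11, 74, 82, 90, 14, 97] (4 swaps)
Pass 2: [11, 74, 82, 14, 90, 97] (1 swaps)

After 2 passes: [11, 74, 82, 14, 90, 97]


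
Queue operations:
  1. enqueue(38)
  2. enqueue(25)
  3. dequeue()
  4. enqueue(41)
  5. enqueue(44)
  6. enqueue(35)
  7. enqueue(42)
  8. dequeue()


enqueue(38) -> [38]
enqueue(25) -> [38, 25]
dequeue()->38, [25]
enqueue(41) -> [25, 41]
enqueue(44) -> [25, 41, 44]
enqueue(35) -> [25, 41, 44, 35]
enqueue(42) -> [25, 41, 44, 35, 42]
dequeue()->25, [41, 44, 35, 42]

Final queue: [41, 44, 35, 42]


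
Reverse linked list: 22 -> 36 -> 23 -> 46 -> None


Step 1: curr=22, set curr.next=prev(None) | reversed so far: 22
Step 2: curr=36, set curr.next=prev(22) | reversed so far: 36 -> 22
Step 3: curr=23, set curr.next=prev(36) | reversed so far: 23 -> 36 -> 22
Step 4: curr=46, set curr.next=prev(23) | reversed so far: 46 -> 23 -> 36 -> 22

46 -> 23 -> 36 -> 22 -> None


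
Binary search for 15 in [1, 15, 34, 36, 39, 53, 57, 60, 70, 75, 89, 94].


Step 1: lo=0, hi=11, mid=5, val=53
Step 2: lo=0, hi=4, mid=2, val=34
Step 3: lo=0, hi=1, mid=0, val=1
Step 4: lo=1, hi=1, mid=1, val=15

Found at index 1


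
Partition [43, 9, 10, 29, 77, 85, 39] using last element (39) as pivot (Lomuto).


Pivot: 39
  9 <= 39: swap -> [9, 43, 10, 29, 77, 85, 39]
  10 <= 39: swap -> [9, 10, 43, 29, 77, 85, 39]
  29 <= 39: swap -> [9, 10, 29, 43, 77, 85, 39]
Place pivot at 3: [9, 10, 29, 39, 77, 85, 43]

Partitioned: [9, 10, 29, 39, 77, 85, 43]


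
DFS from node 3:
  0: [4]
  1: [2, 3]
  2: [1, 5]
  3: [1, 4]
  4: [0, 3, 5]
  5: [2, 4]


Visit 3, push [4, 1]
Visit 1, push [2]
Visit 2, push [5]
Visit 5, push [4]
Visit 4, push [0]
Visit 0, push []

DFS order: [3, 1, 2, 5, 4, 0]


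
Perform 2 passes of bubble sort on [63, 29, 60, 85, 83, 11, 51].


Initial: [63, 29, 60, 85, 83, 11, 51]
Pass 1: [29, 60, 63, 83, 11, 51, 85] (5 swaps)
Pass 2: [29, 60, 63, 11, 51, 83, 85] (2 swaps)

After 2 passes: [29, 60, 63, 11, 51, 83, 85]


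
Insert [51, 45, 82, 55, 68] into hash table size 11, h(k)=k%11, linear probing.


Insert 51: h=7 -> slot 7
Insert 45: h=1 -> slot 1
Insert 82: h=5 -> slot 5
Insert 55: h=0 -> slot 0
Insert 68: h=2 -> slot 2

Table: [55, 45, 68, None, None, 82, None, 51, None, None, None]


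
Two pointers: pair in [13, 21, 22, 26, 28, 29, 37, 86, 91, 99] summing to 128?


lo=0(13)+hi=9(99)=112
lo=1(21)+hi=9(99)=120
lo=2(22)+hi=9(99)=121
lo=3(26)+hi=9(99)=125
lo=4(28)+hi=9(99)=127
lo=5(29)+hi=9(99)=128

Yes: 29+99=128


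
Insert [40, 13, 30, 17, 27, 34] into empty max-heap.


Insert 40: [40]
Insert 13: [40, 13]
Insert 30: [40, 13, 30]
Insert 17: [40, 17, 30, 13]
Insert 27: [40, 27, 30, 13, 17]
Insert 34: [40, 27, 34, 13, 17, 30]

Final heap: [40, 27, 34, 13, 17, 30]


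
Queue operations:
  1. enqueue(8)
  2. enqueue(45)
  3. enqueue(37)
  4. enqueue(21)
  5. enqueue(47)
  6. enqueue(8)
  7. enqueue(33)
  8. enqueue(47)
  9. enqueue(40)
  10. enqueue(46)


enqueue(8) -> [8]
enqueue(45) -> [8, 45]
enqueue(37) -> [8, 45, 37]
enqueue(21) -> [8, 45, 37, 21]
enqueue(47) -> [8, 45, 37, 21, 47]
enqueue(8) -> [8, 45, 37, 21, 47, 8]
enqueue(33) -> [8, 45, 37, 21, 47, 8, 33]
enqueue(47) -> [8, 45, 37, 21, 47, 8, 33, 47]
enqueue(40) -> [8, 45, 37, 21, 47, 8, 33, 47, 40]
enqueue(46) -> [8, 45, 37, 21, 47, 8, 33, 47, 40, 46]

Final queue: [8, 45, 37, 21, 47, 8, 33, 47, 40, 46]


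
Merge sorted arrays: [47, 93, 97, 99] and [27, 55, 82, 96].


Take 27 from B
Take 47 from A
Take 55 from B
Take 82 from B
Take 93 from A
Take 96 from B

Merged: [27, 47, 55, 82, 93, 96, 97, 99]


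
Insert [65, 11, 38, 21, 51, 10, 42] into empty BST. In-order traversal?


Insert 65: root
Insert 11: L from 65
Insert 38: L from 65 -> R from 11
Insert 21: L from 65 -> R from 11 -> L from 38
Insert 51: L from 65 -> R from 11 -> R from 38
Insert 10: L from 65 -> L from 11
Insert 42: L from 65 -> R from 11 -> R from 38 -> L from 51

In-order: [10, 11, 21, 38, 42, 51, 65]


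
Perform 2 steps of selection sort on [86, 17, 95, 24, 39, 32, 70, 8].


Initial: [86, 17, 95, 24, 39, 32, 70, 8]
Step 1: min=8 at 7
  Swap: [8, 17, 95, 24, 39, 32, 70, 86]
Step 2: min=17 at 1
  Swap: [8, 17, 95, 24, 39, 32, 70, 86]

After 2 steps: [8, 17, 95, 24, 39, 32, 70, 86]


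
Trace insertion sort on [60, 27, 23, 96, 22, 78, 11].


Initial: [60, 27, 23, 96, 22, 78, 11]
Insert 27: [27, 60, 23, 96, 22, 78, 11]
Insert 23: [23, 27, 60, 96, 22, 78, 11]
Insert 96: [23, 27, 60, 96, 22, 78, 11]
Insert 22: [22, 23, 27, 60, 96, 78, 11]
Insert 78: [22, 23, 27, 60, 78, 96, 11]
Insert 11: [11, 22, 23, 27, 60, 78, 96]

Sorted: [11, 22, 23, 27, 60, 78, 96]


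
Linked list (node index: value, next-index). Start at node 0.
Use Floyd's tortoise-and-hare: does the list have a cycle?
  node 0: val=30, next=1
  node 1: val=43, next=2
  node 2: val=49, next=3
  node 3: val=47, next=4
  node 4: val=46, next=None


Floyd's tortoise (slow, +1) and hare (fast, +2):
  init: slow=0, fast=0
  step 1: slow=1, fast=2
  step 2: slow=2, fast=4
  step 3: fast -> None, no cycle

Cycle: no


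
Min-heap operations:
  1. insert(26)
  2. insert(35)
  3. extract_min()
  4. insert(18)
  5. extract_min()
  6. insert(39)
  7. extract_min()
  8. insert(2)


insert(26) -> [26]
insert(35) -> [26, 35]
extract_min()->26, [35]
insert(18) -> [18, 35]
extract_min()->18, [35]
insert(39) -> [35, 39]
extract_min()->35, [39]
insert(2) -> [2, 39]

Final heap: [2, 39]


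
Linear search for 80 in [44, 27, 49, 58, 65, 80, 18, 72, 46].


i=0: 44!=80
i=1: 27!=80
i=2: 49!=80
i=3: 58!=80
i=4: 65!=80
i=5: 80==80 found!

Found at 5, 6 comps


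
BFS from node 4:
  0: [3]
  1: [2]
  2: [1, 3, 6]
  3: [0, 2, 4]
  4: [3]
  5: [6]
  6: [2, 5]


Visit 4, enqueue [3]
Visit 3, enqueue [0, 2]
Visit 0, enqueue []
Visit 2, enqueue [1, 6]
Visit 1, enqueue []
Visit 6, enqueue [5]
Visit 5, enqueue []

BFS order: [4, 3, 0, 2, 1, 6, 5]


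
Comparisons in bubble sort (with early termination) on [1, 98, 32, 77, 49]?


Algorithm: bubble sort (with early termination)
Input: [1, 98, 32, 77, 49]
Sorted: [1, 32, 49, 77, 98]

9


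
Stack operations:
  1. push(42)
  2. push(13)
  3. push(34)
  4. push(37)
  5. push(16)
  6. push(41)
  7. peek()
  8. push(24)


push(42) -> [42]
push(13) -> [42, 13]
push(34) -> [42, 13, 34]
push(37) -> [42, 13, 34, 37]
push(16) -> [42, 13, 34, 37, 16]
push(41) -> [42, 13, 34, 37, 16, 41]
peek()->41
push(24) -> [42, 13, 34, 37, 16, 41, 24]

Final stack: [42, 13, 34, 37, 16, 41, 24]


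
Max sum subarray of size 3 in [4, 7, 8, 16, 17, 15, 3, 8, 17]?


[0:3]: 19
[1:4]: 31
[2:5]: 41
[3:6]: 48
[4:7]: 35
[5:8]: 26
[6:9]: 28

Max: 48 at [3:6]


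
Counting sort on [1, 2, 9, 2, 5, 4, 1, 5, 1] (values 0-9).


Input: [1, 2, 9, 2, 5, 4, 1, 5, 1]
Counts: [0, 3, 2, 0, 1, 2, 0, 0, 0, 1]

Sorted: [1, 1, 1, 2, 2, 4, 5, 5, 9]


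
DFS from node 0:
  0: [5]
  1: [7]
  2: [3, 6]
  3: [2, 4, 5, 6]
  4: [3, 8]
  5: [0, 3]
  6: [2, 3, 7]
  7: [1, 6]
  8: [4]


Visit 0, push [5]
Visit 5, push [3]
Visit 3, push [6, 4, 2]
Visit 2, push [6]
Visit 6, push [7]
Visit 7, push [1]
Visit 1, push []
Visit 4, push [8]
Visit 8, push []

DFS order: [0, 5, 3, 2, 6, 7, 1, 4, 8]


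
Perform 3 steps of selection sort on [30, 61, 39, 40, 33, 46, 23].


Initial: [30, 61, 39, 40, 33, 46, 23]
Step 1: min=23 at 6
  Swap: [23, 61, 39, 40, 33, 46, 30]
Step 2: min=30 at 6
  Swap: [23, 30, 39, 40, 33, 46, 61]
Step 3: min=33 at 4
  Swap: [23, 30, 33, 40, 39, 46, 61]

After 3 steps: [23, 30, 33, 40, 39, 46, 61]


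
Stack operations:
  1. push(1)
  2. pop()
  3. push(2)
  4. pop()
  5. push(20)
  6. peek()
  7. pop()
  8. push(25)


push(1) -> [1]
pop()->1, []
push(2) -> [2]
pop()->2, []
push(20) -> [20]
peek()->20
pop()->20, []
push(25) -> [25]

Final stack: [25]


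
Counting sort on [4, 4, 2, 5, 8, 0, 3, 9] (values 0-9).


Input: [4, 4, 2, 5, 8, 0, 3, 9]
Counts: [1, 0, 1, 1, 2, 1, 0, 0, 1, 1]

Sorted: [0, 2, 3, 4, 4, 5, 8, 9]


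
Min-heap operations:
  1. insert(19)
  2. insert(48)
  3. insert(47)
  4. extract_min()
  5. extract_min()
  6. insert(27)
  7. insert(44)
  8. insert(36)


insert(19) -> [19]
insert(48) -> [19, 48]
insert(47) -> [19, 48, 47]
extract_min()->19, [47, 48]
extract_min()->47, [48]
insert(27) -> [27, 48]
insert(44) -> [27, 48, 44]
insert(36) -> [27, 36, 44, 48]

Final heap: [27, 36, 44, 48]


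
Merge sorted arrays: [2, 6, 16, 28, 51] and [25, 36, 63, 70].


Take 2 from A
Take 6 from A
Take 16 from A
Take 25 from B
Take 28 from A
Take 36 from B
Take 51 from A

Merged: [2, 6, 16, 25, 28, 36, 51, 63, 70]


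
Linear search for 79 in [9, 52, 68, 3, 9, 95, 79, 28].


i=0: 9!=79
i=1: 52!=79
i=2: 68!=79
i=3: 3!=79
i=4: 9!=79
i=5: 95!=79
i=6: 79==79 found!

Found at 6, 7 comps


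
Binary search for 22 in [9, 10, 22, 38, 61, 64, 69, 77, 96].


Step 1: lo=0, hi=8, mid=4, val=61
Step 2: lo=0, hi=3, mid=1, val=10
Step 3: lo=2, hi=3, mid=2, val=22

Found at index 2


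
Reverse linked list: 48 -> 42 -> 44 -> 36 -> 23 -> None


Step 1: curr=48, set curr.next=prev(None) | reversed so far: 48
Step 2: curr=42, set curr.next=prev(48) | reversed so far: 42 -> 48
Step 3: curr=44, set curr.next=prev(42) | reversed so far: 44 -> 42 -> 48
Step 4: curr=36, set curr.next=prev(44) | reversed so far: 36 -> 44 -> 42 -> 48
Step 5: curr=23, set curr.next=prev(36) | reversed so far: 23 -> 36 -> 44 -> 42 -> 48

23 -> 36 -> 44 -> 42 -> 48 -> None


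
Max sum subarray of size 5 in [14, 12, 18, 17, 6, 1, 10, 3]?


[0:5]: 67
[1:6]: 54
[2:7]: 52
[3:8]: 37

Max: 67 at [0:5]


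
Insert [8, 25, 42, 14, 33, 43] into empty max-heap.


Insert 8: [8]
Insert 25: [25, 8]
Insert 42: [42, 8, 25]
Insert 14: [42, 14, 25, 8]
Insert 33: [42, 33, 25, 8, 14]
Insert 43: [43, 33, 42, 8, 14, 25]

Final heap: [43, 33, 42, 8, 14, 25]


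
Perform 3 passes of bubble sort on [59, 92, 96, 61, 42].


Initial: [59, 92, 96, 61, 42]
Pass 1: [59, 92, 61, 42, 96] (2 swaps)
Pass 2: [59, 61, 42, 92, 96] (2 swaps)
Pass 3: [59, 42, 61, 92, 96] (1 swaps)

After 3 passes: [59, 42, 61, 92, 96]


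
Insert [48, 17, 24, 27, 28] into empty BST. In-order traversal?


Insert 48: root
Insert 17: L from 48
Insert 24: L from 48 -> R from 17
Insert 27: L from 48 -> R from 17 -> R from 24
Insert 28: L from 48 -> R from 17 -> R from 24 -> R from 27

In-order: [17, 24, 27, 28, 48]


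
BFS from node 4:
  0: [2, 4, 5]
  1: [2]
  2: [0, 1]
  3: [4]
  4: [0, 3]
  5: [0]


Visit 4, enqueue [0, 3]
Visit 0, enqueue [2, 5]
Visit 3, enqueue []
Visit 2, enqueue [1]
Visit 5, enqueue []
Visit 1, enqueue []

BFS order: [4, 0, 3, 2, 5, 1]


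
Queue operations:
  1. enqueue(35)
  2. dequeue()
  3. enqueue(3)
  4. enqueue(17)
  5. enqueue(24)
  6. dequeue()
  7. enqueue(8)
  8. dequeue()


enqueue(35) -> [35]
dequeue()->35, []
enqueue(3) -> [3]
enqueue(17) -> [3, 17]
enqueue(24) -> [3, 17, 24]
dequeue()->3, [17, 24]
enqueue(8) -> [17, 24, 8]
dequeue()->17, [24, 8]

Final queue: [24, 8]


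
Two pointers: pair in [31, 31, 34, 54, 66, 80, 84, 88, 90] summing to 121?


lo=0(31)+hi=8(90)=121

Yes: 31+90=121


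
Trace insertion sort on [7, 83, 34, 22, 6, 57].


Initial: [7, 83, 34, 22, 6, 57]
Insert 83: [7, 83, 34, 22, 6, 57]
Insert 34: [7, 34, 83, 22, 6, 57]
Insert 22: [7, 22, 34, 83, 6, 57]
Insert 6: [6, 7, 22, 34, 83, 57]
Insert 57: [6, 7, 22, 34, 57, 83]

Sorted: [6, 7, 22, 34, 57, 83]


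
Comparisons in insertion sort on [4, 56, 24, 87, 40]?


Algorithm: insertion sort
Input: [4, 56, 24, 87, 40]
Sorted: [4, 24, 40, 56, 87]

7


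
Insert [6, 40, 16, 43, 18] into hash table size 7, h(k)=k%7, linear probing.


Insert 6: h=6 -> slot 6
Insert 40: h=5 -> slot 5
Insert 16: h=2 -> slot 2
Insert 43: h=1 -> slot 1
Insert 18: h=4 -> slot 4

Table: [None, 43, 16, None, 18, 40, 6]


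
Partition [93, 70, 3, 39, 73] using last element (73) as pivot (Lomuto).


Pivot: 73
  70 <= 73: swap -> [70, 93, 3, 39, 73]
  3 <= 73: swap -> [70, 3, 93, 39, 73]
  39 <= 73: swap -> [70, 3, 39, 93, 73]
Place pivot at 3: [70, 3, 39, 73, 93]

Partitioned: [70, 3, 39, 73, 93]


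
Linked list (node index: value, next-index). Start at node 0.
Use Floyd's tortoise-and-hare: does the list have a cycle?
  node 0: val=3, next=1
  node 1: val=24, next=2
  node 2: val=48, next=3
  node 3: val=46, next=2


Floyd's tortoise (slow, +1) and hare (fast, +2):
  init: slow=0, fast=0
  step 1: slow=1, fast=2
  step 2: slow=2, fast=2
  slow == fast at node 2: cycle detected

Cycle: yes


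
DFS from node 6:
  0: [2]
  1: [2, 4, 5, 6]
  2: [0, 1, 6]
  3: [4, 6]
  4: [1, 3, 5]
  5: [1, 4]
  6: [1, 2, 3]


Visit 6, push [3, 2, 1]
Visit 1, push [5, 4, 2]
Visit 2, push [0]
Visit 0, push []
Visit 4, push [5, 3]
Visit 3, push []
Visit 5, push []

DFS order: [6, 1, 2, 0, 4, 3, 5]


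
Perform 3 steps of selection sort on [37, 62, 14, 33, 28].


Initial: [37, 62, 14, 33, 28]
Step 1: min=14 at 2
  Swap: [14, 62, 37, 33, 28]
Step 2: min=28 at 4
  Swap: [14, 28, 37, 33, 62]
Step 3: min=33 at 3
  Swap: [14, 28, 33, 37, 62]

After 3 steps: [14, 28, 33, 37, 62]


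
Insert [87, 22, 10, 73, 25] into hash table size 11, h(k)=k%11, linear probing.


Insert 87: h=10 -> slot 10
Insert 22: h=0 -> slot 0
Insert 10: h=10, 2 probes -> slot 1
Insert 73: h=7 -> slot 7
Insert 25: h=3 -> slot 3

Table: [22, 10, None, 25, None, None, None, 73, None, None, 87]


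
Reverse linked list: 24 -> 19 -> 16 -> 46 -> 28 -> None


Step 1: curr=24, set curr.next=prev(None) | reversed so far: 24
Step 2: curr=19, set curr.next=prev(24) | reversed so far: 19 -> 24
Step 3: curr=16, set curr.next=prev(19) | reversed so far: 16 -> 19 -> 24
Step 4: curr=46, set curr.next=prev(16) | reversed so far: 46 -> 16 -> 19 -> 24
Step 5: curr=28, set curr.next=prev(46) | reversed so far: 28 -> 46 -> 16 -> 19 -> 24

28 -> 46 -> 16 -> 19 -> 24 -> None


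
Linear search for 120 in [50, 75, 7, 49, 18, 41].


i=0: 50!=120
i=1: 75!=120
i=2: 7!=120
i=3: 49!=120
i=4: 18!=120
i=5: 41!=120

Not found, 6 comps


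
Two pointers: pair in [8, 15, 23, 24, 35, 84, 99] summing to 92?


lo=0(8)+hi=6(99)=107
lo=0(8)+hi=5(84)=92

Yes: 8+84=92


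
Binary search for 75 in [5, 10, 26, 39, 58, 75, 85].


Step 1: lo=0, hi=6, mid=3, val=39
Step 2: lo=4, hi=6, mid=5, val=75

Found at index 5


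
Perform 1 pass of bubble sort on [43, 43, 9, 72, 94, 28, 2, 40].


Initial: [43, 43, 9, 72, 94, 28, 2, 40]
Pass 1: [43, 9, 43, 72, 28, 2, 40, 94] (4 swaps)

After 1 pass: [43, 9, 43, 72, 28, 2, 40, 94]


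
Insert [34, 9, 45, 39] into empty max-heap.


Insert 34: [34]
Insert 9: [34, 9]
Insert 45: [45, 9, 34]
Insert 39: [45, 39, 34, 9]

Final heap: [45, 39, 34, 9]


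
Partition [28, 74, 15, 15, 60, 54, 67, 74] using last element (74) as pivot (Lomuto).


Pivot: 74
  28 <= 74: advance i (no swap)
  74 <= 74: advance i (no swap)
  15 <= 74: advance i (no swap)
  15 <= 74: advance i (no swap)
  60 <= 74: advance i (no swap)
  54 <= 74: advance i (no swap)
  67 <= 74: advance i (no swap)
Place pivot at 7: [28, 74, 15, 15, 60, 54, 67, 74]

Partitioned: [28, 74, 15, 15, 60, 54, 67, 74]


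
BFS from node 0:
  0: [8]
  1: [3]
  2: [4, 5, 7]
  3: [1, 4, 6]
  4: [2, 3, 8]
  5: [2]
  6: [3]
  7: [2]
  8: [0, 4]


Visit 0, enqueue [8]
Visit 8, enqueue [4]
Visit 4, enqueue [2, 3]
Visit 2, enqueue [5, 7]
Visit 3, enqueue [1, 6]
Visit 5, enqueue []
Visit 7, enqueue []
Visit 1, enqueue []
Visit 6, enqueue []

BFS order: [0, 8, 4, 2, 3, 5, 7, 1, 6]


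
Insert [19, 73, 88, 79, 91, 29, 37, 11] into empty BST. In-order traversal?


Insert 19: root
Insert 73: R from 19
Insert 88: R from 19 -> R from 73
Insert 79: R from 19 -> R from 73 -> L from 88
Insert 91: R from 19 -> R from 73 -> R from 88
Insert 29: R from 19 -> L from 73
Insert 37: R from 19 -> L from 73 -> R from 29
Insert 11: L from 19

In-order: [11, 19, 29, 37, 73, 79, 88, 91]


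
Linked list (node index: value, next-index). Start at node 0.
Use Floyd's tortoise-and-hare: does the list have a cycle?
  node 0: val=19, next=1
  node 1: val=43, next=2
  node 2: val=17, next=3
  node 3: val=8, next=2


Floyd's tortoise (slow, +1) and hare (fast, +2):
  init: slow=0, fast=0
  step 1: slow=1, fast=2
  step 2: slow=2, fast=2
  slow == fast at node 2: cycle detected

Cycle: yes


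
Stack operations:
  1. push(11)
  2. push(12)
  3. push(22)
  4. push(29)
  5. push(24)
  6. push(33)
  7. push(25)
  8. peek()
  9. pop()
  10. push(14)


push(11) -> [11]
push(12) -> [11, 12]
push(22) -> [11, 12, 22]
push(29) -> [11, 12, 22, 29]
push(24) -> [11, 12, 22, 29, 24]
push(33) -> [11, 12, 22, 29, 24, 33]
push(25) -> [11, 12, 22, 29, 24, 33, 25]
peek()->25
pop()->25, [11, 12, 22, 29, 24, 33]
push(14) -> [11, 12, 22, 29, 24, 33, 14]

Final stack: [11, 12, 22, 29, 24, 33, 14]


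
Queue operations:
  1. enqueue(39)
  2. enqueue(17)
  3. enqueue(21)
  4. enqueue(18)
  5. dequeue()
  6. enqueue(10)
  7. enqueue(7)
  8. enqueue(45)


enqueue(39) -> [39]
enqueue(17) -> [39, 17]
enqueue(21) -> [39, 17, 21]
enqueue(18) -> [39, 17, 21, 18]
dequeue()->39, [17, 21, 18]
enqueue(10) -> [17, 21, 18, 10]
enqueue(7) -> [17, 21, 18, 10, 7]
enqueue(45) -> [17, 21, 18, 10, 7, 45]

Final queue: [17, 21, 18, 10, 7, 45]


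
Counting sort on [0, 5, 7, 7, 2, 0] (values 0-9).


Input: [0, 5, 7, 7, 2, 0]
Counts: [2, 0, 1, 0, 0, 1, 0, 2, 0, 0]

Sorted: [0, 0, 2, 5, 7, 7]


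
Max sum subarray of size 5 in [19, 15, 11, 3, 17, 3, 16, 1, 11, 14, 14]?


[0:5]: 65
[1:6]: 49
[2:7]: 50
[3:8]: 40
[4:9]: 48
[5:10]: 45
[6:11]: 56

Max: 65 at [0:5]


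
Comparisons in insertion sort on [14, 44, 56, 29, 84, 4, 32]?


Algorithm: insertion sort
Input: [14, 44, 56, 29, 84, 4, 32]
Sorted: [4, 14, 29, 32, 44, 56, 84]

15


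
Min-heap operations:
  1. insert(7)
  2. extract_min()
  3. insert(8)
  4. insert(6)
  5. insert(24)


insert(7) -> [7]
extract_min()->7, []
insert(8) -> [8]
insert(6) -> [6, 8]
insert(24) -> [6, 8, 24]

Final heap: [6, 8, 24]


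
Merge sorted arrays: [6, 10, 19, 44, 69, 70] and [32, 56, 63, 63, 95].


Take 6 from A
Take 10 from A
Take 19 from A
Take 32 from B
Take 44 from A
Take 56 from B
Take 63 from B
Take 63 from B
Take 69 from A
Take 70 from A

Merged: [6, 10, 19, 32, 44, 56, 63, 63, 69, 70, 95]


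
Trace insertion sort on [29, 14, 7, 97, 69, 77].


Initial: [29, 14, 7, 97, 69, 77]
Insert 14: [14, 29, 7, 97, 69, 77]
Insert 7: [7, 14, 29, 97, 69, 77]
Insert 97: [7, 14, 29, 97, 69, 77]
Insert 69: [7, 14, 29, 69, 97, 77]
Insert 77: [7, 14, 29, 69, 77, 97]

Sorted: [7, 14, 29, 69, 77, 97]


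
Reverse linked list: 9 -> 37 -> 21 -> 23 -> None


Step 1: curr=9, set curr.next=prev(None) | reversed so far: 9
Step 2: curr=37, set curr.next=prev(9) | reversed so far: 37 -> 9
Step 3: curr=21, set curr.next=prev(37) | reversed so far: 21 -> 37 -> 9
Step 4: curr=23, set curr.next=prev(21) | reversed so far: 23 -> 21 -> 37 -> 9

23 -> 21 -> 37 -> 9 -> None


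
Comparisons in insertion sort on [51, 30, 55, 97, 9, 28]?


Algorithm: insertion sort
Input: [51, 30, 55, 97, 9, 28]
Sorted: [9, 28, 30, 51, 55, 97]

12


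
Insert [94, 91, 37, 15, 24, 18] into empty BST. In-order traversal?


Insert 94: root
Insert 91: L from 94
Insert 37: L from 94 -> L from 91
Insert 15: L from 94 -> L from 91 -> L from 37
Insert 24: L from 94 -> L from 91 -> L from 37 -> R from 15
Insert 18: L from 94 -> L from 91 -> L from 37 -> R from 15 -> L from 24

In-order: [15, 18, 24, 37, 91, 94]


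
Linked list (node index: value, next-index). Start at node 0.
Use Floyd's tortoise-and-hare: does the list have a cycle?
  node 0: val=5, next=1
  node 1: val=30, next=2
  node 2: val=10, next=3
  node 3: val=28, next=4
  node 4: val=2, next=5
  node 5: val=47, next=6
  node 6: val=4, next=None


Floyd's tortoise (slow, +1) and hare (fast, +2):
  init: slow=0, fast=0
  step 1: slow=1, fast=2
  step 2: slow=2, fast=4
  step 3: slow=3, fast=6
  step 4: fast -> None, no cycle

Cycle: no


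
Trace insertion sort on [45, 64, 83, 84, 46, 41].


Initial: [45, 64, 83, 84, 46, 41]
Insert 64: [45, 64, 83, 84, 46, 41]
Insert 83: [45, 64, 83, 84, 46, 41]
Insert 84: [45, 64, 83, 84, 46, 41]
Insert 46: [45, 46, 64, 83, 84, 41]
Insert 41: [41, 45, 46, 64, 83, 84]

Sorted: [41, 45, 46, 64, 83, 84]


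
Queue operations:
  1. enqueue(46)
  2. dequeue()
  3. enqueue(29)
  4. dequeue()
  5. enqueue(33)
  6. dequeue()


enqueue(46) -> [46]
dequeue()->46, []
enqueue(29) -> [29]
dequeue()->29, []
enqueue(33) -> [33]
dequeue()->33, []

Final queue: []


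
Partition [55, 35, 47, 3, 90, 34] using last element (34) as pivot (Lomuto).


Pivot: 34
  3 <= 34: swap -> [3, 35, 47, 55, 90, 34]
Place pivot at 1: [3, 34, 47, 55, 90, 35]

Partitioned: [3, 34, 47, 55, 90, 35]


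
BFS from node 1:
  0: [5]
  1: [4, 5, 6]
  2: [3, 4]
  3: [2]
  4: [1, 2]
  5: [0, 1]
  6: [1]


Visit 1, enqueue [4, 5, 6]
Visit 4, enqueue [2]
Visit 5, enqueue [0]
Visit 6, enqueue []
Visit 2, enqueue [3]
Visit 0, enqueue []
Visit 3, enqueue []

BFS order: [1, 4, 5, 6, 2, 0, 3]


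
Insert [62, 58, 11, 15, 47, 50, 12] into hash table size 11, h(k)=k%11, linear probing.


Insert 62: h=7 -> slot 7
Insert 58: h=3 -> slot 3
Insert 11: h=0 -> slot 0
Insert 15: h=4 -> slot 4
Insert 47: h=3, 2 probes -> slot 5
Insert 50: h=6 -> slot 6
Insert 12: h=1 -> slot 1

Table: [11, 12, None, 58, 15, 47, 50, 62, None, None, None]


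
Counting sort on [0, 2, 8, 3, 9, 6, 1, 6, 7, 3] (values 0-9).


Input: [0, 2, 8, 3, 9, 6, 1, 6, 7, 3]
Counts: [1, 1, 1, 2, 0, 0, 2, 1, 1, 1]

Sorted: [0, 1, 2, 3, 3, 6, 6, 7, 8, 9]


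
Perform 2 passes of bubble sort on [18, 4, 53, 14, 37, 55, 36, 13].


Initial: [18, 4, 53, 14, 37, 55, 36, 13]
Pass 1: [4, 18, 14, 37, 53, 36, 13, 55] (5 swaps)
Pass 2: [4, 14, 18, 37, 36, 13, 53, 55] (3 swaps)

After 2 passes: [4, 14, 18, 37, 36, 13, 53, 55]


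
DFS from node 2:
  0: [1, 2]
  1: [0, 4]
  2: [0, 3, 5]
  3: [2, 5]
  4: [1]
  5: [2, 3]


Visit 2, push [5, 3, 0]
Visit 0, push [1]
Visit 1, push [4]
Visit 4, push []
Visit 3, push [5]
Visit 5, push []

DFS order: [2, 0, 1, 4, 3, 5]


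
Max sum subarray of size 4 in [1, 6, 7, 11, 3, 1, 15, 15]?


[0:4]: 25
[1:5]: 27
[2:6]: 22
[3:7]: 30
[4:8]: 34

Max: 34 at [4:8]
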